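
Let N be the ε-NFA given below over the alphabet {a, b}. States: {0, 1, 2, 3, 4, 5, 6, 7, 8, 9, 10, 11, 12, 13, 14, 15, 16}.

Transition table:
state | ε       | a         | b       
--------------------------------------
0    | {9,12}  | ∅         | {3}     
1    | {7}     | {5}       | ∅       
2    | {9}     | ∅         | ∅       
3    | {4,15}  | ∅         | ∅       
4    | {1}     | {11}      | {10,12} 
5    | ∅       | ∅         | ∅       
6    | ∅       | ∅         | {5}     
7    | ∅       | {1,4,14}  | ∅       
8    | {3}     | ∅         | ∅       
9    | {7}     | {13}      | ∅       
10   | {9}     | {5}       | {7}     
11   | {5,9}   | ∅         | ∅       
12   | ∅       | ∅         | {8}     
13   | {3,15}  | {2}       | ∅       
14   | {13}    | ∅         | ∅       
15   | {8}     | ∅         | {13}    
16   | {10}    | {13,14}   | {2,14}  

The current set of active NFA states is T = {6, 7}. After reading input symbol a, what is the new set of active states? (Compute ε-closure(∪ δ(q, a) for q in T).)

7 on a → {1, 4, 14}.
No a-transition from 6.
Union after reading a: {1, 4, 14}.
Now take the ε-closure:
From 1 via ε: add 7.
From 14 via ε: add 13.
From 13 via ε: add 3, 15.
From 15 via ε: add 8.
No new states can be added; the closed set is {1, 3, 4, 7, 8, 13, 14, 15}.

{1, 3, 4, 7, 8, 13, 14, 15}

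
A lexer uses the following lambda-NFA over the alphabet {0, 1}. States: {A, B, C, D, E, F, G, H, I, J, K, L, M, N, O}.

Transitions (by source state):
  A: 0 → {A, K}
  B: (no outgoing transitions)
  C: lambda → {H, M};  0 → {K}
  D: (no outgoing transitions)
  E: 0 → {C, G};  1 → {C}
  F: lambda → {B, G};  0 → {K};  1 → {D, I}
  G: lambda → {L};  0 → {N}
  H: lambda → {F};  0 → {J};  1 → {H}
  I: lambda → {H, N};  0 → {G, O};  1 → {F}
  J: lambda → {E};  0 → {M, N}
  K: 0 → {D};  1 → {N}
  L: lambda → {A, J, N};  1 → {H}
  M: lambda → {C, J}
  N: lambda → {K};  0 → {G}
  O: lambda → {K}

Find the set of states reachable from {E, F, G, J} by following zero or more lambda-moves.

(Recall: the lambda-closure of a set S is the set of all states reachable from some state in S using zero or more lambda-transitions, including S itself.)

{A, B, E, F, G, J, K, L, N}

Start with {E, F, G, J}.
From F via lambda: add B.
From G via lambda: add L.
From L via lambda: add A, N.
From N via lambda: add K.
No new states can be added; the closed set is {A, B, E, F, G, J, K, L, N}.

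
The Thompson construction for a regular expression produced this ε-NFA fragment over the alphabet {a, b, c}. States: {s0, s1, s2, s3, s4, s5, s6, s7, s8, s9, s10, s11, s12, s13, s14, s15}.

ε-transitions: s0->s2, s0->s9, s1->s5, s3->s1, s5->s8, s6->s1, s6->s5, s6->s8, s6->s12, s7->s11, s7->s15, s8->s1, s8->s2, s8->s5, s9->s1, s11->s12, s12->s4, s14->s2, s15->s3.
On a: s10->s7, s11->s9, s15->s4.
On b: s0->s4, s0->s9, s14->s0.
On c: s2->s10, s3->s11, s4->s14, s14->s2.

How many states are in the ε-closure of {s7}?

10

Start with {s7}.
From s7 via ε: add s11, s15.
From s11 via ε: add s12.
From s15 via ε: add s3.
From s3 via ε: add s1.
From s12 via ε: add s4.
From s1 via ε: add s5.
From s5 via ε: add s8.
From s8 via ε: add s2.
ε-closure = {s1, s2, s3, s4, s5, s7, s8, s11, s12, s15}, which has 10 states.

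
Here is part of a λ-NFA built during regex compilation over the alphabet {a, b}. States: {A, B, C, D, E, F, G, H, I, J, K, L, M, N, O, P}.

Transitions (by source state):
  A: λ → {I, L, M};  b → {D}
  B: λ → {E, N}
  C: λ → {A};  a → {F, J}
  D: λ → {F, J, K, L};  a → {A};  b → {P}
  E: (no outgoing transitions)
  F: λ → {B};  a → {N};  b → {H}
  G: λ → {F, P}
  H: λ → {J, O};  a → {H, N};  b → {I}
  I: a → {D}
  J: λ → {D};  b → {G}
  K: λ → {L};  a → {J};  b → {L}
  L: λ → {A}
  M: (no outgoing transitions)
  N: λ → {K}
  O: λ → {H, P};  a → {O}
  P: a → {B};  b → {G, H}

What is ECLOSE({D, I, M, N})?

{A, B, D, E, F, I, J, K, L, M, N}

Start with {D, I, M, N}.
From D via λ: add F, J, K, L.
From F via λ: add B.
From L via λ: add A.
From B via λ: add E.
No new states can be added; the closed set is {A, B, D, E, F, I, J, K, L, M, N}.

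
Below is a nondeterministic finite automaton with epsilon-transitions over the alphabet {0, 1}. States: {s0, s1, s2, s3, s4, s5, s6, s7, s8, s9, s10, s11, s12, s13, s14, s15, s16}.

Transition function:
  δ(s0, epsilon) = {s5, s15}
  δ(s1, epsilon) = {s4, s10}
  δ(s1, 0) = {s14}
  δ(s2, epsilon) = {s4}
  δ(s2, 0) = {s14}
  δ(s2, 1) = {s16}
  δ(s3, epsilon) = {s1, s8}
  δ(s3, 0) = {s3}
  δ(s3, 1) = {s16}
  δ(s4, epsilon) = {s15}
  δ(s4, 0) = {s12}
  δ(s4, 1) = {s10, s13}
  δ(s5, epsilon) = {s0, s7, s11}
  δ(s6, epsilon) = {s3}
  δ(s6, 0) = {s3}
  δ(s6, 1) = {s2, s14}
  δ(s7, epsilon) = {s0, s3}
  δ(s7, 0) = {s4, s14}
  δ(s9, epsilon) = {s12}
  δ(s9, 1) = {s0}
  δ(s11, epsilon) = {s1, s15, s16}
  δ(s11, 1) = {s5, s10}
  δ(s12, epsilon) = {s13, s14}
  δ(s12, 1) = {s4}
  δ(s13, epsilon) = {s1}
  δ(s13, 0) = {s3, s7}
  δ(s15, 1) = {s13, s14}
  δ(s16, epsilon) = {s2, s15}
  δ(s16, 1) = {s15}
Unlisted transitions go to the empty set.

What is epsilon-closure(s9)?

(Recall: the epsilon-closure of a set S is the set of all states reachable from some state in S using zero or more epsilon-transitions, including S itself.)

Start with {s9}.
From s9 via epsilon: add s12.
From s12 via epsilon: add s13, s14.
From s13 via epsilon: add s1.
From s1 via epsilon: add s4, s10.
From s4 via epsilon: add s15.
No new states can be added; the closed set is {s1, s4, s9, s10, s12, s13, s14, s15}.

{s1, s4, s9, s10, s12, s13, s14, s15}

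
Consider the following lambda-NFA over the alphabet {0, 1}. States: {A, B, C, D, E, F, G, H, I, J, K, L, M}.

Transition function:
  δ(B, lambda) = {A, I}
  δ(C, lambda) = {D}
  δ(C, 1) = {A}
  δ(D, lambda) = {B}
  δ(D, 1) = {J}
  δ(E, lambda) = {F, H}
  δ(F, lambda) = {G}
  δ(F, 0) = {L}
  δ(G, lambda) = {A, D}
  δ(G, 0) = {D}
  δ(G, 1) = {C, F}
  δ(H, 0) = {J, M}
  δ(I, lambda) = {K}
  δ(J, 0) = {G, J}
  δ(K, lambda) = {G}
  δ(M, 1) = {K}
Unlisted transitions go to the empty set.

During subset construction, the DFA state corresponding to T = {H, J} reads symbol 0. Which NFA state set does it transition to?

H on 0 → {J, M}.
J on 0 → {G, J}.
Union after reading 0: {G, J, M}.
Now take the lambda-closure:
From G via lambda: add A, D.
From D via lambda: add B.
From B via lambda: add I.
From I via lambda: add K.
No new states can be added; the closed set is {A, B, D, G, I, J, K, M}.

{A, B, D, G, I, J, K, M}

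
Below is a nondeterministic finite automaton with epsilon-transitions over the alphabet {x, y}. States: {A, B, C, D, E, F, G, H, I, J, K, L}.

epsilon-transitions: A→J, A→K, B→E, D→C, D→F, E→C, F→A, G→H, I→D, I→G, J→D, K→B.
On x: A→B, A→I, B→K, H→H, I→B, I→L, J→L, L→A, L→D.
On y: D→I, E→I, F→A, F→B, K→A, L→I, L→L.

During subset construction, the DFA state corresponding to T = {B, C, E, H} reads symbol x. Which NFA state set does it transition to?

B on x → {K}.
H on x → {H}.
No x-transition from C, E.
Union after reading x: {H, K}.
Now take the epsilon-closure:
From K via epsilon: add B.
From B via epsilon: add E.
From E via epsilon: add C.
No new states can be added; the closed set is {B, C, E, H, K}.

{B, C, E, H, K}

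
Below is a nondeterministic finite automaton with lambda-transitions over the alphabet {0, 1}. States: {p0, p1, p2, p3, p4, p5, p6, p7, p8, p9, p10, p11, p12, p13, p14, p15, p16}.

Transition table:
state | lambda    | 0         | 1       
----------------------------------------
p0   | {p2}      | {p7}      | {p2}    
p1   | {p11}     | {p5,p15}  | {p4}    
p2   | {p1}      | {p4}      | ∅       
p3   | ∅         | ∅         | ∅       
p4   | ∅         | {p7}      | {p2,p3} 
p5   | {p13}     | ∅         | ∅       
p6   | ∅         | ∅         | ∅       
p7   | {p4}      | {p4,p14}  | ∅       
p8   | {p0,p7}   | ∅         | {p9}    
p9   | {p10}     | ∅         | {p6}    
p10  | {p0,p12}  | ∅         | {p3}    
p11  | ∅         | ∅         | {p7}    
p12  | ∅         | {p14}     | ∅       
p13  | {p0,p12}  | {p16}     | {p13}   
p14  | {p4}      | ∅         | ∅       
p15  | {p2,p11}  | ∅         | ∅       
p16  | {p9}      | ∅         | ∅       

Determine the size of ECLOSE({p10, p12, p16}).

8

Start with {p10, p12, p16}.
From p10 via lambda: add p0.
From p16 via lambda: add p9.
From p0 via lambda: add p2.
From p2 via lambda: add p1.
From p1 via lambda: add p11.
lambda-closure = {p0, p1, p2, p9, p10, p11, p12, p16}, which has 8 states.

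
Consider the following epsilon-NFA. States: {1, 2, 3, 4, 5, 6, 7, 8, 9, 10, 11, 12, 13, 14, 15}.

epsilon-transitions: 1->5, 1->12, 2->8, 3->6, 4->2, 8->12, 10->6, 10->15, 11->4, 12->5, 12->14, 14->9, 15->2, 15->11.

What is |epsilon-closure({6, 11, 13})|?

Start with {6, 11, 13}.
From 11 via epsilon: add 4.
From 4 via epsilon: add 2.
From 2 via epsilon: add 8.
From 8 via epsilon: add 12.
From 12 via epsilon: add 5, 14.
From 14 via epsilon: add 9.
epsilon-closure = {2, 4, 5, 6, 8, 9, 11, 12, 13, 14}, which has 10 states.

10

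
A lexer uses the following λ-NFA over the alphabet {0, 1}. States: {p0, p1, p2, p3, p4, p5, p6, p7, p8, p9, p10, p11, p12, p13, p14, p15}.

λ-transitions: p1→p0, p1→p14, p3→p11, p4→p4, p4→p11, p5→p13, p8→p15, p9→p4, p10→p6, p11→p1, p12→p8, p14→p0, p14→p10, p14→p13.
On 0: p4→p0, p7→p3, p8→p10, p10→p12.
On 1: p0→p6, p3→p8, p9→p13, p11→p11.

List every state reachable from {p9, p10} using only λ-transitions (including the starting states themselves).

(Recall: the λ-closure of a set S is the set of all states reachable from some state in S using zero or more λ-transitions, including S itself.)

Start with {p9, p10}.
From p9 via λ: add p4.
From p10 via λ: add p6.
From p4 via λ: add p11.
From p11 via λ: add p1.
From p1 via λ: add p0, p14.
From p14 via λ: add p13.
No new states can be added; the closed set is {p0, p1, p4, p6, p9, p10, p11, p13, p14}.

{p0, p1, p4, p6, p9, p10, p11, p13, p14}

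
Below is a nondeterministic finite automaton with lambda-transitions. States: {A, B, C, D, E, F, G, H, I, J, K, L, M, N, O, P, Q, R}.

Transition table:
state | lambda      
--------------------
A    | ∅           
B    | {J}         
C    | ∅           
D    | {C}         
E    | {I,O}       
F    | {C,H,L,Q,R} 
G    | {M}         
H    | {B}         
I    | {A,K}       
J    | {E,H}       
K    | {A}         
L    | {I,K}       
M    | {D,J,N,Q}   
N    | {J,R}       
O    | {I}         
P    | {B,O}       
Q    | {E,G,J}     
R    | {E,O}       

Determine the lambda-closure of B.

{A, B, E, H, I, J, K, O}

Start with {B}.
From B via lambda: add J.
From J via lambda: add E, H.
From E via lambda: add I, O.
From I via lambda: add A, K.
No new states can be added; the closed set is {A, B, E, H, I, J, K, O}.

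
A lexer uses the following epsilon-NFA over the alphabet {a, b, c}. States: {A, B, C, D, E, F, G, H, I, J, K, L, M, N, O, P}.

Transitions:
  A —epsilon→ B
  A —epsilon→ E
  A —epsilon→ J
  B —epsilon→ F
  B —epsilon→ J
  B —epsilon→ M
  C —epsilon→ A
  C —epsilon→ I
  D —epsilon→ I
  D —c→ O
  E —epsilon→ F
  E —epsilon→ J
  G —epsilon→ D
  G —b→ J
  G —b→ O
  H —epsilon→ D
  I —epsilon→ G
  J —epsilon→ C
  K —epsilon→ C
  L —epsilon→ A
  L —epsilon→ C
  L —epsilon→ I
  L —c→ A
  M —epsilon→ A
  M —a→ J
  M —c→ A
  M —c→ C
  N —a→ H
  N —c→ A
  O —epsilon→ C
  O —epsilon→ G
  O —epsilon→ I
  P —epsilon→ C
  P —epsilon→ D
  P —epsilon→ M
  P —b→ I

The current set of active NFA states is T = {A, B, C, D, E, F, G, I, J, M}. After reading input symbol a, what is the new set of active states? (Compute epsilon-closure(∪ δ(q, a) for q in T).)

M on a → {J}.
No a-transition from A, B, C, D, E, F, G, I, J.
Union after reading a: {J}.
Now take the epsilon-closure:
From J via epsilon: add C.
From C via epsilon: add A, I.
From A via epsilon: add B, E.
From I via epsilon: add G.
From B via epsilon: add F, M.
From G via epsilon: add D.
No new states can be added; the closed set is {A, B, C, D, E, F, G, I, J, M}.

{A, B, C, D, E, F, G, I, J, M}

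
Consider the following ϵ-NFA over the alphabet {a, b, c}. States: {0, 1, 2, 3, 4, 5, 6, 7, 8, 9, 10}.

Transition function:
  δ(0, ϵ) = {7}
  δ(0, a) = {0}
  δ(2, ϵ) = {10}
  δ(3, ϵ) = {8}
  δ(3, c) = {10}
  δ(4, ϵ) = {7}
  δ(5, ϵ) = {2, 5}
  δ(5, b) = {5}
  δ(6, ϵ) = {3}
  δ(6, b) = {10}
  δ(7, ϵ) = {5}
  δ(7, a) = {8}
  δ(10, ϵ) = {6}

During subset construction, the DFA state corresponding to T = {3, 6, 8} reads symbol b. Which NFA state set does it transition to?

6 on b → {10}.
No b-transition from 3, 8.
Union after reading b: {10}.
Now take the ϵ-closure:
From 10 via ϵ: add 6.
From 6 via ϵ: add 3.
From 3 via ϵ: add 8.
No new states can be added; the closed set is {3, 6, 8, 10}.

{3, 6, 8, 10}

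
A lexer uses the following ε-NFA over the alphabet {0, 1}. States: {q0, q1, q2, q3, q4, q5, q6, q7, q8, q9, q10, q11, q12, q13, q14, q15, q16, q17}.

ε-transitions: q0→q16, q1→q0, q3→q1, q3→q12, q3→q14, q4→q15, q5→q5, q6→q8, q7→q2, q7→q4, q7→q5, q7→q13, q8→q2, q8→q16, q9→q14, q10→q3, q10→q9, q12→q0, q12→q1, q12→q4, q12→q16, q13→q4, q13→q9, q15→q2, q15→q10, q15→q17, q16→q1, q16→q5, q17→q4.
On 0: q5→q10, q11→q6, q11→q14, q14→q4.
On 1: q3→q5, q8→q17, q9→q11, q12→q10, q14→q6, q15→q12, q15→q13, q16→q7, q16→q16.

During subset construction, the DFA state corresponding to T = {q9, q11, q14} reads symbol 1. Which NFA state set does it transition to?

{q0, q1, q2, q5, q6, q8, q11, q16}

q9 on 1 → {q11}.
q14 on 1 → {q6}.
No 1-transition from q11.
Union after reading 1: {q6, q11}.
Now take the ε-closure:
From q6 via ε: add q8.
From q8 via ε: add q2, q16.
From q16 via ε: add q1, q5.
From q1 via ε: add q0.
No new states can be added; the closed set is {q0, q1, q2, q5, q6, q8, q11, q16}.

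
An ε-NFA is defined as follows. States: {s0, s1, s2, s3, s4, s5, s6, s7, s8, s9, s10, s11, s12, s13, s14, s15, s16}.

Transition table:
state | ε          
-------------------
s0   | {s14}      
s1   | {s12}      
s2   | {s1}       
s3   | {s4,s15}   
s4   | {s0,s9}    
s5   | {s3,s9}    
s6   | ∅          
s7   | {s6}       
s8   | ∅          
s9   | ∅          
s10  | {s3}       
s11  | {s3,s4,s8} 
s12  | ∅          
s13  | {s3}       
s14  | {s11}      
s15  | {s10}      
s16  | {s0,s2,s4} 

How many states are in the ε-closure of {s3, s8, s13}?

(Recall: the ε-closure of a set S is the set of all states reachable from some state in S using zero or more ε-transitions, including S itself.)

10

Start with {s3, s8, s13}.
From s3 via ε: add s4, s15.
From s4 via ε: add s0, s9.
From s15 via ε: add s10.
From s0 via ε: add s14.
From s14 via ε: add s11.
ε-closure = {s0, s3, s4, s8, s9, s10, s11, s13, s14, s15}, which has 10 states.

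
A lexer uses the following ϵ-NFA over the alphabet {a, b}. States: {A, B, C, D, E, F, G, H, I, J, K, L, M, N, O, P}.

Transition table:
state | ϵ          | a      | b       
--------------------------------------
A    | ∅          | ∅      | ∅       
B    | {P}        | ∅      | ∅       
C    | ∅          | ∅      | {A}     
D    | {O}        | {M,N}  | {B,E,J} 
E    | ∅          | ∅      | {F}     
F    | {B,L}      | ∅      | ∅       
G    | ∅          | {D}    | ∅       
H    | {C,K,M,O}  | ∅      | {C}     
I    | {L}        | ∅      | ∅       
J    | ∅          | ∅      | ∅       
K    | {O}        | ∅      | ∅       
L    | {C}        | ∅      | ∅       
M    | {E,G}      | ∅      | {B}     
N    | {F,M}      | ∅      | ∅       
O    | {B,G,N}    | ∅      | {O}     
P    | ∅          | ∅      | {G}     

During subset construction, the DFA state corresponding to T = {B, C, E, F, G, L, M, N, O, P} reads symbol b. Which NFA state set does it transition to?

{A, B, C, E, F, G, L, M, N, O, P}

C on b → {A}.
E on b → {F}.
M on b → {B}.
O on b → {O}.
P on b → {G}.
No b-transition from B, F, G, L, N.
Union after reading b: {A, B, F, G, O}.
Now take the ϵ-closure:
From B via ϵ: add P.
From F via ϵ: add L.
From O via ϵ: add N.
From L via ϵ: add C.
From N via ϵ: add M.
From M via ϵ: add E.
No new states can be added; the closed set is {A, B, C, E, F, G, L, M, N, O, P}.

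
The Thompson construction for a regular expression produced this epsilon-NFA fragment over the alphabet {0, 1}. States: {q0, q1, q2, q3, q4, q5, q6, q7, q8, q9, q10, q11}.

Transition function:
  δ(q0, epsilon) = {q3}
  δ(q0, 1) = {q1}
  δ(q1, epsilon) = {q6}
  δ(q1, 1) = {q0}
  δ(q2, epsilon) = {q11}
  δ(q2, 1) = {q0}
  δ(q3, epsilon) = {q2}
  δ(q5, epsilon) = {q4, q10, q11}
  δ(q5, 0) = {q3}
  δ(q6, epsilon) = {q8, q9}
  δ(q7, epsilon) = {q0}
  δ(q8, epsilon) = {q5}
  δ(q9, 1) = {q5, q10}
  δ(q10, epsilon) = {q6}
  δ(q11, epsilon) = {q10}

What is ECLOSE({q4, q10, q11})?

Start with {q4, q10, q11}.
From q10 via epsilon: add q6.
From q6 via epsilon: add q8, q9.
From q8 via epsilon: add q5.
No new states can be added; the closed set is {q4, q5, q6, q8, q9, q10, q11}.

{q4, q5, q6, q8, q9, q10, q11}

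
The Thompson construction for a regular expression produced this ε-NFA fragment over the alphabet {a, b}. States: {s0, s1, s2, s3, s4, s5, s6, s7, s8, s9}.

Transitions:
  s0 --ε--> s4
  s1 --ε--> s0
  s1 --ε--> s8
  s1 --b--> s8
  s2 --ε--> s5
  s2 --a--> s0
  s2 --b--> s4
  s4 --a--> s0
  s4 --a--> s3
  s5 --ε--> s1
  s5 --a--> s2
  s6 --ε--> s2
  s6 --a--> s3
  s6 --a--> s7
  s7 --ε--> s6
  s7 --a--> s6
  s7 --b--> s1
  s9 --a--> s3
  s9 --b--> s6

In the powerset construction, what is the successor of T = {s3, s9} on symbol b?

{s0, s1, s2, s4, s5, s6, s8}

s9 on b → {s6}.
No b-transition from s3.
Union after reading b: {s6}.
Now take the ε-closure:
From s6 via ε: add s2.
From s2 via ε: add s5.
From s5 via ε: add s1.
From s1 via ε: add s0, s8.
From s0 via ε: add s4.
No new states can be added; the closed set is {s0, s1, s2, s4, s5, s6, s8}.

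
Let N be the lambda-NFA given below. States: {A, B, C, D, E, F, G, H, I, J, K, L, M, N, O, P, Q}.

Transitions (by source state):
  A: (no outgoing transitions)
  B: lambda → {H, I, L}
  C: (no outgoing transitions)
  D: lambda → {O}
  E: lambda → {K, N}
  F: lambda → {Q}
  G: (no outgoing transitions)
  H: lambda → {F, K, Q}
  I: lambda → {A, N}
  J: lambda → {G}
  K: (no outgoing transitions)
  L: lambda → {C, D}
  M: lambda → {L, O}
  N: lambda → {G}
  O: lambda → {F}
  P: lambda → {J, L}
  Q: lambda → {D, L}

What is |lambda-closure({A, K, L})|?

Start with {A, K, L}.
From L via lambda: add C, D.
From D via lambda: add O.
From O via lambda: add F.
From F via lambda: add Q.
lambda-closure = {A, C, D, F, K, L, O, Q}, which has 8 states.

8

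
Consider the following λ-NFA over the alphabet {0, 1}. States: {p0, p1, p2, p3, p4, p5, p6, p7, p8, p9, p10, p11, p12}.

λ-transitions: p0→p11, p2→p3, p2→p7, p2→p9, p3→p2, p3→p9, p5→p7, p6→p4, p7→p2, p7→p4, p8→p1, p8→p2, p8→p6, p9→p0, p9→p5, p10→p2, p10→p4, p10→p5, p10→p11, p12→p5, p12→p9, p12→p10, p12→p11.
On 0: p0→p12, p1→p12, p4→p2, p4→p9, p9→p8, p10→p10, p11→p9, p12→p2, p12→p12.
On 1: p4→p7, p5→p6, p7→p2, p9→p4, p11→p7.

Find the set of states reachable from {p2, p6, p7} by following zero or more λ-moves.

{p0, p2, p3, p4, p5, p6, p7, p9, p11}

Start with {p2, p6, p7}.
From p2 via λ: add p3, p9.
From p6 via λ: add p4.
From p9 via λ: add p0, p5.
From p0 via λ: add p11.
No new states can be added; the closed set is {p0, p2, p3, p4, p5, p6, p7, p9, p11}.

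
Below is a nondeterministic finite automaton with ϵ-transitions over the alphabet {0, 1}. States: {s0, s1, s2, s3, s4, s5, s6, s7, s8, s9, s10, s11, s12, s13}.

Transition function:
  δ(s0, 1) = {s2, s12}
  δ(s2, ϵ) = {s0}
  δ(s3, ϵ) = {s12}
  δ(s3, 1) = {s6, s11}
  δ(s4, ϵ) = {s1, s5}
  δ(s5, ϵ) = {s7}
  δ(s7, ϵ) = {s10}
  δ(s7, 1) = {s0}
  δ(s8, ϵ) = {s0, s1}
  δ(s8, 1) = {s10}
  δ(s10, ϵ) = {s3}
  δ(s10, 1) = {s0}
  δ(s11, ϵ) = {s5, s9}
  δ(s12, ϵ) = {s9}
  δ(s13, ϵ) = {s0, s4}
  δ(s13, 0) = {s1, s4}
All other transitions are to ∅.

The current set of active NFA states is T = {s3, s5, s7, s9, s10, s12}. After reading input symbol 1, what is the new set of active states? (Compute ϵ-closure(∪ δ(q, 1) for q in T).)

{s0, s3, s5, s6, s7, s9, s10, s11, s12}

s3 on 1 → {s6, s11}.
s7 on 1 → {s0}.
s10 on 1 → {s0}.
No 1-transition from s5, s9, s12.
Union after reading 1: {s0, s6, s11}.
Now take the ϵ-closure:
From s11 via ϵ: add s5, s9.
From s5 via ϵ: add s7.
From s7 via ϵ: add s10.
From s10 via ϵ: add s3.
From s3 via ϵ: add s12.
No new states can be added; the closed set is {s0, s3, s5, s6, s7, s9, s10, s11, s12}.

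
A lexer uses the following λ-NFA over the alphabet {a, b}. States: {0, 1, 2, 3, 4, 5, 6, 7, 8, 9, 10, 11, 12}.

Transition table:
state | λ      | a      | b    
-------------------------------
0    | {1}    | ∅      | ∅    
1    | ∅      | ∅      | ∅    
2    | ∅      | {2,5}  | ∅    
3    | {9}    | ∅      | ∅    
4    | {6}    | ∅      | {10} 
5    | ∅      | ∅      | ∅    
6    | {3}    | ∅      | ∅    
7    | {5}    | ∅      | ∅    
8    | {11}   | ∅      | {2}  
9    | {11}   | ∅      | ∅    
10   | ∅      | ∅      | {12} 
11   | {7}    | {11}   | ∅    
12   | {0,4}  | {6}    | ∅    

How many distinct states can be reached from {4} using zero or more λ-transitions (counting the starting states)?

Start with {4}.
From 4 via λ: add 6.
From 6 via λ: add 3.
From 3 via λ: add 9.
From 9 via λ: add 11.
From 11 via λ: add 7.
From 7 via λ: add 5.
λ-closure = {3, 4, 5, 6, 7, 9, 11}, which has 7 states.

7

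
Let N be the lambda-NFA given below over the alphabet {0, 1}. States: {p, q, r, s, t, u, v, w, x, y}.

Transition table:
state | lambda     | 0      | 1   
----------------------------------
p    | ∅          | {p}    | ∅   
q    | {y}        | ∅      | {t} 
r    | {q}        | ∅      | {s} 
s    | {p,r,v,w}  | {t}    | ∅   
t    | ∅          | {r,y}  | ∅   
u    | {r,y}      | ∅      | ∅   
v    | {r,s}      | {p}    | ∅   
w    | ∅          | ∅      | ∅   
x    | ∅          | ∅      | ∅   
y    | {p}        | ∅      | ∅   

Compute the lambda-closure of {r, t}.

{p, q, r, t, y}

Start with {r, t}.
From r via lambda: add q.
From q via lambda: add y.
From y via lambda: add p.
No new states can be added; the closed set is {p, q, r, t, y}.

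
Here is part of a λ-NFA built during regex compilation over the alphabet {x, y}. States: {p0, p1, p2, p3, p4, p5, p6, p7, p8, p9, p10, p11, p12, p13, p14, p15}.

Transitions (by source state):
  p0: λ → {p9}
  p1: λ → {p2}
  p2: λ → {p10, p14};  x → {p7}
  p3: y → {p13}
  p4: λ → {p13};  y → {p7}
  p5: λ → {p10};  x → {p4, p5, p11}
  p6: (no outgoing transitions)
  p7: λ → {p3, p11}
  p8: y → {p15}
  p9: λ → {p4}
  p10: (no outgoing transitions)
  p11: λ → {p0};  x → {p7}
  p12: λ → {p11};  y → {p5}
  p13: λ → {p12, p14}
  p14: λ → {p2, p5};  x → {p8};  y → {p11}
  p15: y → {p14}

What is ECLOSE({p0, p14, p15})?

Start with {p0, p14, p15}.
From p0 via λ: add p9.
From p14 via λ: add p2, p5.
From p2 via λ: add p10.
From p9 via λ: add p4.
From p4 via λ: add p13.
From p13 via λ: add p12.
From p12 via λ: add p11.
No new states can be added; the closed set is {p0, p2, p4, p5, p9, p10, p11, p12, p13, p14, p15}.

{p0, p2, p4, p5, p9, p10, p11, p12, p13, p14, p15}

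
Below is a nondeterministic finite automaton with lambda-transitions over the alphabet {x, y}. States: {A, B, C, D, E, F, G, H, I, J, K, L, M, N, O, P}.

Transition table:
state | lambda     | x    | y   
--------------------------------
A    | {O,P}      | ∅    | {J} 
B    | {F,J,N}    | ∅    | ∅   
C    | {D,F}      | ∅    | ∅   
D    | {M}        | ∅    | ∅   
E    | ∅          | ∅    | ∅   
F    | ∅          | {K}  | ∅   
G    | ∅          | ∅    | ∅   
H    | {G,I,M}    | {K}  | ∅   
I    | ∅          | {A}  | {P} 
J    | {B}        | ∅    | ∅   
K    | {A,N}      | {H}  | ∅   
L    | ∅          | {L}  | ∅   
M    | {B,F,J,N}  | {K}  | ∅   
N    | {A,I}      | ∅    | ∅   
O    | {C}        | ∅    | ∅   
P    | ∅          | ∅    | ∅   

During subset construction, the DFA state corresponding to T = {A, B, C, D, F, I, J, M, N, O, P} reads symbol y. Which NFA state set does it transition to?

A on y → {J}.
I on y → {P}.
No y-transition from B, C, D, F, J, M, N, O, P.
Union after reading y: {J, P}.
Now take the lambda-closure:
From J via lambda: add B.
From B via lambda: add F, N.
From N via lambda: add A, I.
From A via lambda: add O.
From O via lambda: add C.
From C via lambda: add D.
From D via lambda: add M.
No new states can be added; the closed set is {A, B, C, D, F, I, J, M, N, O, P}.

{A, B, C, D, F, I, J, M, N, O, P}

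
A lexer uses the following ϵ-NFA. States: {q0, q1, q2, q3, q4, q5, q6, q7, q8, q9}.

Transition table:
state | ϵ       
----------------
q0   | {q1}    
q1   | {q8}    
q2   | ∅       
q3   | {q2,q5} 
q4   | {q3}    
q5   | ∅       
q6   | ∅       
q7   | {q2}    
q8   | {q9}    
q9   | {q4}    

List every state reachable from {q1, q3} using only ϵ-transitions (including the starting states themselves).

Start with {q1, q3}.
From q1 via ϵ: add q8.
From q3 via ϵ: add q2, q5.
From q8 via ϵ: add q9.
From q9 via ϵ: add q4.
No new states can be added; the closed set is {q1, q2, q3, q4, q5, q8, q9}.

{q1, q2, q3, q4, q5, q8, q9}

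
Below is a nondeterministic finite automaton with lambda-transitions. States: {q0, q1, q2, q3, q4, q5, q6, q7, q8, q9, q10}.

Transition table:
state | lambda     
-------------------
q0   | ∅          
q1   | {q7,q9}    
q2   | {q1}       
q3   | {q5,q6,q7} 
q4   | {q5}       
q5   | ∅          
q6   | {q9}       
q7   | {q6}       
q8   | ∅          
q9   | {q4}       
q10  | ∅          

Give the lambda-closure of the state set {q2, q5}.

Start with {q2, q5}.
From q2 via lambda: add q1.
From q1 via lambda: add q7, q9.
From q7 via lambda: add q6.
From q9 via lambda: add q4.
No new states can be added; the closed set is {q1, q2, q4, q5, q6, q7, q9}.

{q1, q2, q4, q5, q6, q7, q9}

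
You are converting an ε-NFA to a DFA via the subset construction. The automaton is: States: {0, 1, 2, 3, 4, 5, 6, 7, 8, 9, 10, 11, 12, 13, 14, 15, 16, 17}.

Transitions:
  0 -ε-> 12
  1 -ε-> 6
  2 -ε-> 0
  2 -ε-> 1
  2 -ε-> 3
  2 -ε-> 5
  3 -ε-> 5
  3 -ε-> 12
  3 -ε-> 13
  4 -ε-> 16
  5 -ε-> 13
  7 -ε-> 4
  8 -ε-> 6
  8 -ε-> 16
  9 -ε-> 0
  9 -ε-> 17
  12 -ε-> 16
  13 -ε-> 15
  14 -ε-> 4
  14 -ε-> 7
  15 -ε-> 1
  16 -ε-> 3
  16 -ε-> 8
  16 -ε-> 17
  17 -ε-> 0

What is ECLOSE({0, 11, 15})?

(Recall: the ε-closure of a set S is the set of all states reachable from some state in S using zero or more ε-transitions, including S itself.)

Start with {0, 11, 15}.
From 0 via ε: add 12.
From 15 via ε: add 1.
From 1 via ε: add 6.
From 12 via ε: add 16.
From 16 via ε: add 3, 8, 17.
From 3 via ε: add 5, 13.
No new states can be added; the closed set is {0, 1, 3, 5, 6, 8, 11, 12, 13, 15, 16, 17}.

{0, 1, 3, 5, 6, 8, 11, 12, 13, 15, 16, 17}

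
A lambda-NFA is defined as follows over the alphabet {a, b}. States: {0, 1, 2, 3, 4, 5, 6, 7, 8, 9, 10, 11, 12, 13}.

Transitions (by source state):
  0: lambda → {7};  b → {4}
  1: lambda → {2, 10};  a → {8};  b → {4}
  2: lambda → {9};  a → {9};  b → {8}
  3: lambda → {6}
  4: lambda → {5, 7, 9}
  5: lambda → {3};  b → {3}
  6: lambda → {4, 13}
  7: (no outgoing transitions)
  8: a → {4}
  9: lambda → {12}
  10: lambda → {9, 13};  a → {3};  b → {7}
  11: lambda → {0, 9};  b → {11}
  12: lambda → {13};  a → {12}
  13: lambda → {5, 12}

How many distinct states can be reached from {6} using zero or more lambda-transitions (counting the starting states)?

8

Start with {6}.
From 6 via lambda: add 4, 13.
From 4 via lambda: add 5, 7, 9.
From 13 via lambda: add 12.
From 5 via lambda: add 3.
lambda-closure = {3, 4, 5, 6, 7, 9, 12, 13}, which has 8 states.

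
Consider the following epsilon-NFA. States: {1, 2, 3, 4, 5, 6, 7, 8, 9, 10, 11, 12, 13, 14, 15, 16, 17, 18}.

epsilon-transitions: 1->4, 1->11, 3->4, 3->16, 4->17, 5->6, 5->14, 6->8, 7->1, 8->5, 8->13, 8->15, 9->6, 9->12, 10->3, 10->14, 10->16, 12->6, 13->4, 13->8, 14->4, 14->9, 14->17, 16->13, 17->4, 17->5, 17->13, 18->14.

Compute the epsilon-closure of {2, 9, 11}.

{2, 4, 5, 6, 8, 9, 11, 12, 13, 14, 15, 17}

Start with {2, 9, 11}.
From 9 via epsilon: add 6, 12.
From 6 via epsilon: add 8.
From 8 via epsilon: add 5, 13, 15.
From 5 via epsilon: add 14.
From 13 via epsilon: add 4.
From 4 via epsilon: add 17.
No new states can be added; the closed set is {2, 4, 5, 6, 8, 9, 11, 12, 13, 14, 15, 17}.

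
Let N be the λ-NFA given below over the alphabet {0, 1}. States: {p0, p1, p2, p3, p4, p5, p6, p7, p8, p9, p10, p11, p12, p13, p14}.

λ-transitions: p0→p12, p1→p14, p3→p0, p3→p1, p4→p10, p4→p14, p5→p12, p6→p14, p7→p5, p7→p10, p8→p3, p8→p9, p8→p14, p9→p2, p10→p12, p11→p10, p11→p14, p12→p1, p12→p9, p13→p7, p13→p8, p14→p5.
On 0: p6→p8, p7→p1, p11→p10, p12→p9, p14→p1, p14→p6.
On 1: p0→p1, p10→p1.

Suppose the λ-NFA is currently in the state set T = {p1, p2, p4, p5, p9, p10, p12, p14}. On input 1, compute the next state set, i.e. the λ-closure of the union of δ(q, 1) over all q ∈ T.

p10 on 1 → {p1}.
No 1-transition from p1, p2, p4, p5, p9, p12, p14.
Union after reading 1: {p1}.
Now take the λ-closure:
From p1 via λ: add p14.
From p14 via λ: add p5.
From p5 via λ: add p12.
From p12 via λ: add p9.
From p9 via λ: add p2.
No new states can be added; the closed set is {p1, p2, p5, p9, p12, p14}.

{p1, p2, p5, p9, p12, p14}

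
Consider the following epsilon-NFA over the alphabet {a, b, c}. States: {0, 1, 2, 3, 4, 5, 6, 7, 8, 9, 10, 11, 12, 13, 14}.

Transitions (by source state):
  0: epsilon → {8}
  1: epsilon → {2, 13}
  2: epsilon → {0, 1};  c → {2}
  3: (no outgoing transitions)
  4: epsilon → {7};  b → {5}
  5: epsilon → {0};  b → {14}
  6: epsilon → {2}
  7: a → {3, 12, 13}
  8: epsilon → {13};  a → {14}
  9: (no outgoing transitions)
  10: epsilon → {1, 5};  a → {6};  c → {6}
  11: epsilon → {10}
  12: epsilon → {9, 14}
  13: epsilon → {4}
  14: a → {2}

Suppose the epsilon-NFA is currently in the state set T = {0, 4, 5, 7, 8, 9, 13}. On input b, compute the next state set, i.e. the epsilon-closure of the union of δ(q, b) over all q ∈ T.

{0, 4, 5, 7, 8, 13, 14}

4 on b → {5}.
5 on b → {14}.
No b-transition from 0, 7, 8, 9, 13.
Union after reading b: {5, 14}.
Now take the epsilon-closure:
From 5 via epsilon: add 0.
From 0 via epsilon: add 8.
From 8 via epsilon: add 13.
From 13 via epsilon: add 4.
From 4 via epsilon: add 7.
No new states can be added; the closed set is {0, 4, 5, 7, 8, 13, 14}.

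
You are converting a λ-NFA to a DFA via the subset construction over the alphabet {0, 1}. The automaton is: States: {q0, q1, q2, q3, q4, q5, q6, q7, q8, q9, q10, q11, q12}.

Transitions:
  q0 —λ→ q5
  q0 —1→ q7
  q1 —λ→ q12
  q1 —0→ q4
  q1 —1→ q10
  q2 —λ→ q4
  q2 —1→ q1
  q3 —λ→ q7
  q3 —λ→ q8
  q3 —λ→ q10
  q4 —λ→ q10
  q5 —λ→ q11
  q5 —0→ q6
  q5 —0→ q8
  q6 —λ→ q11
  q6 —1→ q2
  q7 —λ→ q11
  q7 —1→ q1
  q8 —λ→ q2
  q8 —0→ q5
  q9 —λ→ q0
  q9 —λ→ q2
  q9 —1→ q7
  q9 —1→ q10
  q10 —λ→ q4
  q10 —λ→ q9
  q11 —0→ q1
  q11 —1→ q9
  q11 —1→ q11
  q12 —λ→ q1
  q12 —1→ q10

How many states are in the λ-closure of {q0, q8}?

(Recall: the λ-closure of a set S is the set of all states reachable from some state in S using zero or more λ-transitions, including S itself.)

8

Start with {q0, q8}.
From q0 via λ: add q5.
From q8 via λ: add q2.
From q2 via λ: add q4.
From q5 via λ: add q11.
From q4 via λ: add q10.
From q10 via λ: add q9.
λ-closure = {q0, q2, q4, q5, q8, q9, q10, q11}, which has 8 states.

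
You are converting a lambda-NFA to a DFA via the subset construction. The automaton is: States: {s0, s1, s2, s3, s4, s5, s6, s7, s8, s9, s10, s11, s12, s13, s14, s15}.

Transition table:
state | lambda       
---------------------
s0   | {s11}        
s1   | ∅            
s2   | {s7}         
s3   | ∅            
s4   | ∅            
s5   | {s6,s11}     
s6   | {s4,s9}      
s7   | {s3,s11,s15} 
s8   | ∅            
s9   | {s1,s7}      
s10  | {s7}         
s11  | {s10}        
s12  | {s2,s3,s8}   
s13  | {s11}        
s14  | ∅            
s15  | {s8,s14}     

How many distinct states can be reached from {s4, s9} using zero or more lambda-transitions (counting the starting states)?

Start with {s4, s9}.
From s9 via lambda: add s1, s7.
From s7 via lambda: add s3, s11, s15.
From s11 via lambda: add s10.
From s15 via lambda: add s8, s14.
lambda-closure = {s1, s3, s4, s7, s8, s9, s10, s11, s14, s15}, which has 10 states.

10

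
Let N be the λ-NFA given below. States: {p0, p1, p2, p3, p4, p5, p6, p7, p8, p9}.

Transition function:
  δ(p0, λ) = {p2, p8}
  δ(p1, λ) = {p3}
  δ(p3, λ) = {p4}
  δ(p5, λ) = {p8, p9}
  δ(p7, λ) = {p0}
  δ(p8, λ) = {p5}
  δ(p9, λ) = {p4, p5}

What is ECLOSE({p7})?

Start with {p7}.
From p7 via λ: add p0.
From p0 via λ: add p2, p8.
From p8 via λ: add p5.
From p5 via λ: add p9.
From p9 via λ: add p4.
No new states can be added; the closed set is {p0, p2, p4, p5, p7, p8, p9}.

{p0, p2, p4, p5, p7, p8, p9}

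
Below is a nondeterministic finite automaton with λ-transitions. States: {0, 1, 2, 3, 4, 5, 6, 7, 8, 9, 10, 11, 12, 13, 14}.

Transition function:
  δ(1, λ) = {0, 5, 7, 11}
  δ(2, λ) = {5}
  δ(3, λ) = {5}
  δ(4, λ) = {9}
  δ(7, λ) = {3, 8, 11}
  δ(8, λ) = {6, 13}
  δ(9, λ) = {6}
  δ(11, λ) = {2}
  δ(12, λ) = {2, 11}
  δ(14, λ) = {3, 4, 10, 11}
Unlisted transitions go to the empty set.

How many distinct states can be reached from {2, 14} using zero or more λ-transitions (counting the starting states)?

9

Start with {2, 14}.
From 2 via λ: add 5.
From 14 via λ: add 3, 4, 10, 11.
From 4 via λ: add 9.
From 9 via λ: add 6.
λ-closure = {2, 3, 4, 5, 6, 9, 10, 11, 14}, which has 9 states.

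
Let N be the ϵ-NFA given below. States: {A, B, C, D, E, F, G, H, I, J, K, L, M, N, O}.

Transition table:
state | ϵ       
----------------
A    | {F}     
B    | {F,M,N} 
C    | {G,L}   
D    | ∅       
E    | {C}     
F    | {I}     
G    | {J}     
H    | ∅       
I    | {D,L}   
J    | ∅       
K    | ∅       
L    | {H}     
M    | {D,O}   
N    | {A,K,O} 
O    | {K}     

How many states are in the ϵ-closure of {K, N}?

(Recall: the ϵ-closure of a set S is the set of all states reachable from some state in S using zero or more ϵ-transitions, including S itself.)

9

Start with {K, N}.
From N via ϵ: add A, O.
From A via ϵ: add F.
From F via ϵ: add I.
From I via ϵ: add D, L.
From L via ϵ: add H.
ϵ-closure = {A, D, F, H, I, K, L, N, O}, which has 9 states.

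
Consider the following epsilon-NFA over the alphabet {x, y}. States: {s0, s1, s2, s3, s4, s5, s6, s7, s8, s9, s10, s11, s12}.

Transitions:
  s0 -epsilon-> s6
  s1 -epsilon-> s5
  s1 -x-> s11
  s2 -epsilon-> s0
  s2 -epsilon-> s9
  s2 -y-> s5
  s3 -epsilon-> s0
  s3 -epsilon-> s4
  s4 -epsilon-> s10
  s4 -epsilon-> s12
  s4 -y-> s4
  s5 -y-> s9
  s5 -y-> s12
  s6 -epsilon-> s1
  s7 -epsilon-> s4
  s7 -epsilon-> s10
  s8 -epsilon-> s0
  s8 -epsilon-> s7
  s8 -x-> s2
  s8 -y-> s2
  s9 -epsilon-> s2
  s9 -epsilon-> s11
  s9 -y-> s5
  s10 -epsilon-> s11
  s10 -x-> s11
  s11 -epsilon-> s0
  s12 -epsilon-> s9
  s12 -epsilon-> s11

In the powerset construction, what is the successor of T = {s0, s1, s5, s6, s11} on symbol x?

s1 on x → {s11}.
No x-transition from s0, s5, s6, s11.
Union after reading x: {s11}.
Now take the epsilon-closure:
From s11 via epsilon: add s0.
From s0 via epsilon: add s6.
From s6 via epsilon: add s1.
From s1 via epsilon: add s5.
No new states can be added; the closed set is {s0, s1, s5, s6, s11}.

{s0, s1, s5, s6, s11}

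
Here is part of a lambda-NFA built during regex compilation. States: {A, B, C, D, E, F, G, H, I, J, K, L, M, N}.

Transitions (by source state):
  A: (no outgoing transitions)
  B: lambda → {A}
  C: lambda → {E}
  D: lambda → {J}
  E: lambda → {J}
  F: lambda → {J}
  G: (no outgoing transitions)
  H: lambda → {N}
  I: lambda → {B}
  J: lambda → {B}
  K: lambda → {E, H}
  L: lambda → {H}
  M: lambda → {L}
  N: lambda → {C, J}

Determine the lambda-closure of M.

Start with {M}.
From M via lambda: add L.
From L via lambda: add H.
From H via lambda: add N.
From N via lambda: add C, J.
From C via lambda: add E.
From J via lambda: add B.
From B via lambda: add A.
No new states can be added; the closed set is {A, B, C, E, H, J, L, M, N}.

{A, B, C, E, H, J, L, M, N}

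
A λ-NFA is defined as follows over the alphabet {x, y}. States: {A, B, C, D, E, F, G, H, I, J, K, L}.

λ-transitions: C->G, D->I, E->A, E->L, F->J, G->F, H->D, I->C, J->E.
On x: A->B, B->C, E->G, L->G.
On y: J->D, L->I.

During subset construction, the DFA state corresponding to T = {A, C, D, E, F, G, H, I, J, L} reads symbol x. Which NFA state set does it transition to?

A on x → {B}.
E on x → {G}.
L on x → {G}.
No x-transition from C, D, F, G, H, I, J.
Union after reading x: {B, G}.
Now take the λ-closure:
From G via λ: add F.
From F via λ: add J.
From J via λ: add E.
From E via λ: add A, L.
No new states can be added; the closed set is {A, B, E, F, G, J, L}.

{A, B, E, F, G, J, L}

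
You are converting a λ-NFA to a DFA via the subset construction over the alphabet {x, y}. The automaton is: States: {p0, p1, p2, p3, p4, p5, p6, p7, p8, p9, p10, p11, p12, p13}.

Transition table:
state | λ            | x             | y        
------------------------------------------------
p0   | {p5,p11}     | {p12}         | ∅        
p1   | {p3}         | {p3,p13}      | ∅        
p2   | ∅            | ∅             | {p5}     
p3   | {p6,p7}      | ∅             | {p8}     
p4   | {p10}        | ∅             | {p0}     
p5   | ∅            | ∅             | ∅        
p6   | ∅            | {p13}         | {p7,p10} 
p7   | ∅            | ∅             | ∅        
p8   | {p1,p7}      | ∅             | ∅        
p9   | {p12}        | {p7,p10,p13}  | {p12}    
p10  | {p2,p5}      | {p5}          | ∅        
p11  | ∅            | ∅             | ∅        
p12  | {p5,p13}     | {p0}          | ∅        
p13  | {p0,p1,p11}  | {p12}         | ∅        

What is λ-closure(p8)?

{p1, p3, p6, p7, p8}

Start with {p8}.
From p8 via λ: add p1, p7.
From p1 via λ: add p3.
From p3 via λ: add p6.
No new states can be added; the closed set is {p1, p3, p6, p7, p8}.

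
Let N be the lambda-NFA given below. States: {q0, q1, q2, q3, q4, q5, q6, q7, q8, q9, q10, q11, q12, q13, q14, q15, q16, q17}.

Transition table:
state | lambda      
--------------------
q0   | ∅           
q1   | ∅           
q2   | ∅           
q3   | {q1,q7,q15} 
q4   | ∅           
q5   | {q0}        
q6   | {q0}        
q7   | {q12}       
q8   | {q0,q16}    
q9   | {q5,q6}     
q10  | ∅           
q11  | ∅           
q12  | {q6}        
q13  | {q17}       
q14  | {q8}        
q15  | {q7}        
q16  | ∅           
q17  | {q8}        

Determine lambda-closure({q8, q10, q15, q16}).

Start with {q8, q10, q15, q16}.
From q8 via lambda: add q0.
From q15 via lambda: add q7.
From q7 via lambda: add q12.
From q12 via lambda: add q6.
No new states can be added; the closed set is {q0, q6, q7, q8, q10, q12, q15, q16}.

{q0, q6, q7, q8, q10, q12, q15, q16}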